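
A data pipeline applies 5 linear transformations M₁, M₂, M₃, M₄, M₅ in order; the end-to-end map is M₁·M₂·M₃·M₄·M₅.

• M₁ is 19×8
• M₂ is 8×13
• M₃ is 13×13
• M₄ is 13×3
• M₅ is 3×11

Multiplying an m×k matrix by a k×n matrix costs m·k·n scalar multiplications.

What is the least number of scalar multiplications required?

Adjacent pairs: M₁M₂ = 19·8·13 = 1976; M₂M₃ = 8·13·13 = 1352; M₃M₄ = 13·13·3 = 507; M₄M₅ = 13·3·11 = 429.
Length 3: M₁..M₃: k=1: 0+1352+19·8·13=3328; k=2: 1976+0+19·13·13=5187 → min 3328 | M₂..M₄: k=2: 0+507+8·13·3=819; k=3: 1352+0+8·13·3=1664 → min 819 | M₃..M₅: k=3: 0+429+13·13·11=2288; k=4: 507+0+13·3·11=936 → min 936.
Length 4: M₁..M₄: k=1: 0+819+19·8·3=1275; k=2: 1976+507+19·13·3=3224; k=3: 3328+0+19·13·3=4069 → min 1275 | M₂..M₅: k=2: 0+936+8·13·11=2080; k=3: 1352+429+8·13·11=2925; k=4: 819+0+8·3·11=1083 → min 1083.
Length 5: M₁..M₅: k=1: 0+1083+19·8·11=2755; k=2: 1976+936+19·13·11=5629; k=3: 3328+429+19·13·11=6474; k=4: 1275+0+19·3·11=1902 → min 1902.
Optimal order: ((M₁·(M₂·(M₃·M₄)))·M₅) with cost 1902.

1902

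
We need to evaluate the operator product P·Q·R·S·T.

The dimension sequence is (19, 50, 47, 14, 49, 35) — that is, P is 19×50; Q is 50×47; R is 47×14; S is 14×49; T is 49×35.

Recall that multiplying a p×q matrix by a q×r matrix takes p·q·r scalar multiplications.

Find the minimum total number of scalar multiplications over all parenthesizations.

Adjacent pairs: PQ = 19·50·47 = 44650; QR = 50·47·14 = 32900; RS = 47·14·49 = 32242; ST = 14·49·35 = 24010.
Length 3: P..R: k=1: 0+32900+19·50·14=46200; k=2: 44650+0+19·47·14=57152 → min 46200 | Q..S: k=2: 0+32242+50·47·49=147392; k=3: 32900+0+50·14·49=67200 → min 67200 | R..T: k=3: 0+24010+47·14·35=47040; k=4: 32242+0+47·49·35=112847 → min 47040.
Length 4: P..S: k=1: 0+67200+19·50·49=113750; k=2: 44650+32242+19·47·49=120649; k=3: 46200+0+19·14·49=59234 → min 59234 | Q..T: k=2: 0+47040+50·47·35=129290; k=3: 32900+24010+50·14·35=81410; k=4: 67200+0+50·49·35=152950 → min 81410.
Length 5: P..T: k=1: 0+81410+19·50·35=114660; k=2: 44650+47040+19·47·35=122945; k=3: 46200+24010+19·14·35=79520; k=4: 59234+0+19·49·35=91819 → min 79520.
Optimal order: ((P·(Q·R))·(S·T)) with cost 79520.

79520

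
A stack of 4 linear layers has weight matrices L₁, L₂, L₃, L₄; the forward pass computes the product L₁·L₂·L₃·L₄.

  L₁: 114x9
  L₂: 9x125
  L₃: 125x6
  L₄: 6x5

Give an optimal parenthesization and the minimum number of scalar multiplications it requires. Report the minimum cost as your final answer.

12150

Adjacent pairs: L₁L₂ = 114·9·125 = 128250; L₂L₃ = 9·125·6 = 6750; L₃L₄ = 125·6·5 = 3750.
Length 3: L₁..L₃: k=1: 0+6750+114·9·6=12906; k=2: 128250+0+114·125·6=213750 → min 12906 | L₂..L₄: k=2: 0+3750+9·125·5=9375; k=3: 6750+0+9·6·5=7020 → min 7020.
Length 4: L₁..L₄: k=1: 0+7020+114·9·5=12150; k=2: 128250+3750+114·125·5=203250; k=3: 12906+0+114·6·5=16326 → min 12150.
Optimal parenthesization: (L₁·((L₂·L₃)·L₄)) with cost 12150.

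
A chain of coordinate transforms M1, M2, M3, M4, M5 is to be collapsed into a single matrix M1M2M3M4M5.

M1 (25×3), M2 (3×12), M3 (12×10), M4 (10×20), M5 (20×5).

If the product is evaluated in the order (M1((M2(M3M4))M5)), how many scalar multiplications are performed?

3795

(M3M4): 12×10 by 10×20 → 12×20, cost 12·10·20 = 2400
(M2(M3M4)): 3×12 by 12×20 → 3×20, cost 3·12·20 = 720; cumulative 3120
((M2(M3M4))M5): 3×20 by 20×5 → 3×5, cost 3·20·5 = 300; cumulative 3420
(M1((M2(M3M4))M5)): 25×3 by 3×5 → 25×5, cost 25·3·5 = 375; cumulative 3795
Total: 3795 scalar multiplications.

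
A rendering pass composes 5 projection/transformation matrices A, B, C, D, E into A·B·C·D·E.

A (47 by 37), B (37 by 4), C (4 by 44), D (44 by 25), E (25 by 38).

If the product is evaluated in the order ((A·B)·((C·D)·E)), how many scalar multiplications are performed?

(A·B): 47×37 by 37×4 → 47×4, cost 47·37·4 = 6956
(C·D): 4×44 by 44×25 → 4×25, cost 4·44·25 = 4400
((C·D)·E): 4×25 by 25×38 → 4×38, cost 4·25·38 = 3800; cumulative 8200
((A·B)·((C·D)·E)): 47×4 by 4×38 → 47×38, cost 47·4·38 = 7144; cumulative 22300
Total: 22300 scalar multiplications.

22300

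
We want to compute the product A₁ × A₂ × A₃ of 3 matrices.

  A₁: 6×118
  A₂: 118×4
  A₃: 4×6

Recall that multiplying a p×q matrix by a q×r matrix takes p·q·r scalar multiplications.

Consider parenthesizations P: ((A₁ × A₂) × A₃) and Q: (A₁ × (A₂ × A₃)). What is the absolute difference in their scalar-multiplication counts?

4104

Order P = ((A₁ × A₂) × A₃): (A₁ × A₂): 6×118 by 118×4 → 6×4, cost 6·118·4 = 2832; ((A₁ × A₂) × A₃): 6×4 by 4×6 → 6×6, cost 6·4·6 = 144; cumulative 2976. Total 2976.
Order Q = (A₁ × (A₂ × A₃)): (A₂ × A₃): 118×4 by 4×6 → 118×6, cost 118·4·6 = 2832; (A₁ × (A₂ × A₃)): 6×118 by 118×6 → 6×6, cost 6·118·6 = 4248; cumulative 7080. Total 7080.
Difference: |2976 − 7080| = 4104.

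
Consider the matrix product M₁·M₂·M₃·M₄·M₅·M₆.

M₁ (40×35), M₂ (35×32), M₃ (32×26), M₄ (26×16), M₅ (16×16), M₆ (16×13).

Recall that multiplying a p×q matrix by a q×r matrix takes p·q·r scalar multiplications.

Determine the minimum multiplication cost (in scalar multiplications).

52312

Adjacent pairs: M₁M₂ = 40·35·32 = 44800; M₂M₃ = 35·32·26 = 29120; M₃M₄ = 32·26·16 = 13312; M₄M₅ = 26·16·16 = 6656; M₅M₆ = 16·16·13 = 3328.
Length 3: M₁..M₃: k=1: 0+29120+40·35·26=65520; k=2: 44800+0+40·32·26=78080 → min 65520 | M₂..M₄: k=2: 0+13312+35·32·16=31232; k=3: 29120+0+35·26·16=43680 → min 31232 | M₃..M₅: k=3: 0+6656+32·26·16=19968; k=4: 13312+0+32·16·16=21504 → min 19968 | M₄..M₆: k=4: 0+3328+26·16·13=8736; k=5: 6656+0+26·16·13=12064 → min 8736.
Length 4: M₁..M₄: k=1: 0+31232+40·35·16=53632; k=2: 44800+13312+40·32·16=78592; k=3: 65520+0+40·26·16=82160 → min 53632 | M₂..M₅: k=2: 0+19968+35·32·16=37888; k=3: 29120+6656+35·26·16=50336; k=4: 31232+0+35·16·16=40192 → min 37888 | M₃..M₆: k=3: 0+8736+32·26·13=19552; k=4: 13312+3328+32·16·13=23296; k=5: 19968+0+32·16·13=26624 → min 19552.
Length 5: M₁..M₅: k=1: 0+37888+40·35·16=60288; k=2: 44800+19968+40·32·16=85248; k=3: 65520+6656+40·26·16=88816; k=4: 53632+0+40·16·16=63872 → min 60288 | M₂..M₆: k=2: 0+19552+35·32·13=34112; k=3: 29120+8736+35·26·13=49686; k=4: 31232+3328+35·16·13=41840; k=5: 37888+0+35·16·13=45168 → min 34112.
Length 6: M₁..M₆: k=1: 0+34112+40·35·13=52312; k=2: 44800+19552+40·32·13=80992; k=3: 65520+8736+40·26·13=87776; k=4: 53632+3328+40·16·13=65280; k=5: 60288+0+40·16·13=68608 → min 52312.
Optimal order: (M₁·(M₂·(M₃·(M₄·(M₅·M₆))))) with cost 52312.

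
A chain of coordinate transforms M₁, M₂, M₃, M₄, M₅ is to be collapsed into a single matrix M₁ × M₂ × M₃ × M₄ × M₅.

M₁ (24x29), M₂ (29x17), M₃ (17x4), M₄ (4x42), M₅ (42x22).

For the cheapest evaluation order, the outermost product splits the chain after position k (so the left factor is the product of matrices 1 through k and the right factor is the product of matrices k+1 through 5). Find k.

Adjacent pairs: M₁M₂ = 24·29·17 = 11832; M₂M₃ = 29·17·4 = 1972; M₃M₄ = 17·4·42 = 2856; M₄M₅ = 4·42·22 = 3696.
Length 3: M₁..M₃: k=1: 0+1972+24·29·4=4756; k=2: 11832+0+24·17·4=13464 → min 4756 | M₂..M₄: k=2: 0+2856+29·17·42=23562; k=3: 1972+0+29·4·42=6844 → min 6844 | M₃..M₅: k=3: 0+3696+17·4·22=5192; k=4: 2856+0+17·42·22=18564 → min 5192.
Length 4: M₁..M₄: k=1: 0+6844+24·29·42=36076; k=2: 11832+2856+24·17·42=31824; k=3: 4756+0+24·4·42=8788 → min 8788 | M₂..M₅: k=2: 0+5192+29·17·22=16038; k=3: 1972+3696+29·4·22=8220; k=4: 6844+0+29·42·22=33640 → min 8220.
Top-level splits: k=1: (M₁..M₁)·(M₂..M₅) → 0+8220+24·29·22 = 23532; k=2: (M₁..M₂)·(M₃..M₅) → 11832+5192+24·17·22 = 26000; k=3: (M₁..M₃)·(M₄..M₅) → 4756+3696+24·4·22 = 10564; k=4: (M₁..M₄)·(M₅..M₅) → 8788+0+24·42·22 = 30964.
Best split is after M₃, i.e. k = 3.

3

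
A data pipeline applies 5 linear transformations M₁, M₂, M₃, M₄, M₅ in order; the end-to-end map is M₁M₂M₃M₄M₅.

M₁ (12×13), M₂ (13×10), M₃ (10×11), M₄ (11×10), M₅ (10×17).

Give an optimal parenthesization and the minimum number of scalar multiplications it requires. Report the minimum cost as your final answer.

5900

Adjacent pairs: M₁M₂ = 12·13·10 = 1560; M₂M₃ = 13·10·11 = 1430; M₃M₄ = 10·11·10 = 1100; M₄M₅ = 11·10·17 = 1870.
Length 3: M₁..M₃: k=1: 0+1430+12·13·11=3146; k=2: 1560+0+12·10·11=2880 → min 2880 | M₂..M₄: k=2: 0+1100+13·10·10=2400; k=3: 1430+0+13·11·10=2860 → min 2400 | M₃..M₅: k=3: 0+1870+10·11·17=3740; k=4: 1100+0+10·10·17=2800 → min 2800.
Length 4: M₁..M₄: k=1: 0+2400+12·13·10=3960; k=2: 1560+1100+12·10·10=3860; k=3: 2880+0+12·11·10=4200 → min 3860 | M₂..M₅: k=2: 0+2800+13·10·17=5010; k=3: 1430+1870+13·11·17=5731; k=4: 2400+0+13·10·17=4610 → min 4610.
Length 5: M₁..M₅: k=1: 0+4610+12·13·17=7262; k=2: 1560+2800+12·10·17=6400; k=3: 2880+1870+12·11·17=6994; k=4: 3860+0+12·10·17=5900 → min 5900.
Optimal parenthesization: (((M₁M₂)(M₃M₄))M₅) with cost 5900.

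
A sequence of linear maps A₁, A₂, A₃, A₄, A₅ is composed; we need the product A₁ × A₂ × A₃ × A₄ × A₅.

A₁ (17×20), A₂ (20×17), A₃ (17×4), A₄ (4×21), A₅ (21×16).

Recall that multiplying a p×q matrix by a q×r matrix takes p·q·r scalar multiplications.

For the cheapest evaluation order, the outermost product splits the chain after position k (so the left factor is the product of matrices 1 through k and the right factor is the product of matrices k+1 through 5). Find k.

3

Adjacent pairs: A₁A₂ = 17·20·17 = 5780; A₂A₃ = 20·17·4 = 1360; A₃A₄ = 17·4·21 = 1428; A₄A₅ = 4·21·16 = 1344.
Length 3: A₁..A₃: k=1: 0+1360+17·20·4=2720; k=2: 5780+0+17·17·4=6936 → min 2720 | A₂..A₄: k=2: 0+1428+20·17·21=8568; k=3: 1360+0+20·4·21=3040 → min 3040 | A₃..A₅: k=3: 0+1344+17·4·16=2432; k=4: 1428+0+17·21·16=7140 → min 2432.
Length 4: A₁..A₄: k=1: 0+3040+17·20·21=10180; k=2: 5780+1428+17·17·21=13277; k=3: 2720+0+17·4·21=4148 → min 4148 | A₂..A₅: k=2: 0+2432+20·17·16=7872; k=3: 1360+1344+20·4·16=3984; k=4: 3040+0+20·21·16=9760 → min 3984.
Top-level splits: k=1: (A₁..A₁)·(A₂..A₅) → 0+3984+17·20·16 = 9424; k=2: (A₁..A₂)·(A₃..A₅) → 5780+2432+17·17·16 = 12836; k=3: (A₁..A₃)·(A₄..A₅) → 2720+1344+17·4·16 = 5152; k=4: (A₁..A₄)·(A₅..A₅) → 4148+0+17·21·16 = 9860.
Best split is after A₃, i.e. k = 3.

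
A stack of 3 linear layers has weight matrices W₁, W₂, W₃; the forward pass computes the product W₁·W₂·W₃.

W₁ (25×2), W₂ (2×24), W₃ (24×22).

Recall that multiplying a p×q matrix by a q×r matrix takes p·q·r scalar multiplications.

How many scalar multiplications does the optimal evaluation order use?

2156

Order (W₁·(W₂·W₃)): (W₂·W₃): 2×24 by 24×22 → 2×22, cost 2·24·22 = 1056; (W₁·(W₂·W₃)): 25×2 by 2×22 → 25×22, cost 25·2·22 = 1100; cumulative 2156. Total 2156.
Order ((W₁·W₂)·W₃): (W₁·W₂): 25×2 by 2×24 → 25×24, cost 25·2·24 = 1200; ((W₁·W₂)·W₃): 25×24 by 24×22 → 25×22, cost 25·24·22 = 13200; cumulative 14400. Total 14400.
Minimum: 2156.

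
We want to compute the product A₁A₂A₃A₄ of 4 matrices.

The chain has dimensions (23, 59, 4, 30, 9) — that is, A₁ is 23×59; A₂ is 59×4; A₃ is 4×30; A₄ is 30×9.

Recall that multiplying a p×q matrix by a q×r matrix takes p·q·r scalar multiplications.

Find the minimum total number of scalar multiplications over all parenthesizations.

Adjacent pairs: A₁A₂ = 23·59·4 = 5428; A₂A₃ = 59·4·30 = 7080; A₃A₄ = 4·30·9 = 1080.
Length 3: A₁..A₃: k=1: 0+7080+23·59·30=47790; k=2: 5428+0+23·4·30=8188 → min 8188 | A₂..A₄: k=2: 0+1080+59·4·9=3204; k=3: 7080+0+59·30·9=23010 → min 3204.
Length 4: A₁..A₄: k=1: 0+3204+23·59·9=15417; k=2: 5428+1080+23·4·9=7336; k=3: 8188+0+23·30·9=14398 → min 7336.
Optimal order: ((A₁A₂)(A₃A₄)) with cost 7336.

7336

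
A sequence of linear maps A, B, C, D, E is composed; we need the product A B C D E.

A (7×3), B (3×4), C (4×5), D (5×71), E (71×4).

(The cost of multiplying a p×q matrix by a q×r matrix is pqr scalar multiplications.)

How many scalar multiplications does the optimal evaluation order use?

Adjacent pairs: AB = 7·3·4 = 84; BC = 3·4·5 = 60; CD = 4·5·71 = 1420; DE = 5·71·4 = 1420.
Length 3: A..C: k=1: 0+60+7·3·5=165; k=2: 84+0+7·4·5=224 → min 165 | B..D: k=2: 0+1420+3·4·71=2272; k=3: 60+0+3·5·71=1125 → min 1125 | C..E: k=3: 0+1420+4·5·4=1500; k=4: 1420+0+4·71·4=2556 → min 1500.
Length 4: A..D: k=1: 0+1125+7·3·71=2616; k=2: 84+1420+7·4·71=3492; k=3: 165+0+7·5·71=2650 → min 2616 | B..E: k=2: 0+1500+3·4·4=1548; k=3: 60+1420+3·5·4=1540; k=4: 1125+0+3·71·4=1977 → min 1540.
Length 5: A..E: k=1: 0+1540+7·3·4=1624; k=2: 84+1500+7·4·4=1696; k=3: 165+1420+7·5·4=1725; k=4: 2616+0+7·71·4=4604 → min 1624.
Optimal order: (A ((B C) (D E))) with cost 1624.

1624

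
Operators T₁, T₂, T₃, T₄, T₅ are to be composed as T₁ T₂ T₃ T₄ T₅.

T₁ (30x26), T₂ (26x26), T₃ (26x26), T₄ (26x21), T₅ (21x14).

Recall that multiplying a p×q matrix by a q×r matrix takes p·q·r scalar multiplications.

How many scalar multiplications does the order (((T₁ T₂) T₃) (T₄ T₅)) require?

59124

(T₁ T₂): 30×26 by 26×26 → 30×26, cost 30·26·26 = 20280
((T₁ T₂) T₃): 30×26 by 26×26 → 30×26, cost 30·26·26 = 20280; cumulative 40560
(T₄ T₅): 26×21 by 21×14 → 26×14, cost 26·21·14 = 7644
(((T₁ T₂) T₃) (T₄ T₅)): 30×26 by 26×14 → 30×14, cost 30·26·14 = 10920; cumulative 59124
Total: 59124 scalar multiplications.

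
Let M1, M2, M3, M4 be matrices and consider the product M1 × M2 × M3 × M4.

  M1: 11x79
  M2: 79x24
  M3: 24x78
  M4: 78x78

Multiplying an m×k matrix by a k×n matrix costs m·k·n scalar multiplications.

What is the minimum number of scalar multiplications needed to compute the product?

Adjacent pairs: M1M2 = 11·79·24 = 20856; M2M3 = 79·24·78 = 147888; M3M4 = 24·78·78 = 146016.
Length 3: M1..M3: k=1: 0+147888+11·79·78=215670; k=2: 20856+0+11·24·78=41448 → min 41448 | M2..M4: k=2: 0+146016+79·24·78=293904; k=3: 147888+0+79·78·78=628524 → min 293904.
Length 4: M1..M4: k=1: 0+293904+11·79·78=361686; k=2: 20856+146016+11·24·78=187464; k=3: 41448+0+11·78·78=108372 → min 108372.
Optimal order: (((M1 × M2) × M3) × M4) with cost 108372.

108372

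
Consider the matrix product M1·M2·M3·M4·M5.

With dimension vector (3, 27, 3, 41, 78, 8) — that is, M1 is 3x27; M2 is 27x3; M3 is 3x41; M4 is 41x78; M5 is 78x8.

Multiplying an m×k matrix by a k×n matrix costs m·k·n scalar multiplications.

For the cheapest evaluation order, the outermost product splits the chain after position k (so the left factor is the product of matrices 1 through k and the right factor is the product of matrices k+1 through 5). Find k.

Adjacent pairs: M1M2 = 3·27·3 = 243; M2M3 = 27·3·41 = 3321; M3M4 = 3·41·78 = 9594; M4M5 = 41·78·8 = 25584.
Length 3: M1..M3: k=1: 0+3321+3·27·41=6642; k=2: 243+0+3·3·41=612 → min 612 | M2..M4: k=2: 0+9594+27·3·78=15912; k=3: 3321+0+27·41·78=89667 → min 15912 | M3..M5: k=3: 0+25584+3·41·8=26568; k=4: 9594+0+3·78·8=11466 → min 11466.
Length 4: M1..M4: k=1: 0+15912+3·27·78=22230; k=2: 243+9594+3·3·78=10539; k=3: 612+0+3·41·78=10206 → min 10206 | M2..M5: k=2: 0+11466+27·3·8=12114; k=3: 3321+25584+27·41·8=37761; k=4: 15912+0+27·78·8=32760 → min 12114.
Top-level splits: k=1: (M1..M1)·(M2..M5) → 0+12114+3·27·8 = 12762; k=2: (M1..M2)·(M3..M5) → 243+11466+3·3·8 = 11781; k=3: (M1..M3)·(M4..M5) → 612+25584+3·41·8 = 27180; k=4: (M1..M4)·(M5..M5) → 10206+0+3·78·8 = 12078.
Best split is after M2, i.e. k = 2.

2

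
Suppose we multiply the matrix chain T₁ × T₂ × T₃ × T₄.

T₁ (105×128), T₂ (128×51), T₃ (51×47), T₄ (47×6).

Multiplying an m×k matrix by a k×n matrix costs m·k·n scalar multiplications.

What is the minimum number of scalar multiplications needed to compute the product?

134190

Adjacent pairs: T₁T₂ = 105·128·51 = 685440; T₂T₃ = 128·51·47 = 306816; T₃T₄ = 51·47·6 = 14382.
Length 3: T₁..T₃: k=1: 0+306816+105·128·47=938496; k=2: 685440+0+105·51·47=937125 → min 937125 | T₂..T₄: k=2: 0+14382+128·51·6=53550; k=3: 306816+0+128·47·6=342912 → min 53550.
Length 4: T₁..T₄: k=1: 0+53550+105·128·6=134190; k=2: 685440+14382+105·51·6=731952; k=3: 937125+0+105·47·6=966735 → min 134190.
Optimal order: (T₁ × (T₂ × (T₃ × T₄))) with cost 134190.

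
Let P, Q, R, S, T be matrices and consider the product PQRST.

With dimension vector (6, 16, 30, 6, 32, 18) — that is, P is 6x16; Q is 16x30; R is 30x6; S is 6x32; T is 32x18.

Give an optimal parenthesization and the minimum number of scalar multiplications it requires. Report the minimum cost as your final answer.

7560

Adjacent pairs: PQ = 6·16·30 = 2880; QR = 16·30·6 = 2880; RS = 30·6·32 = 5760; ST = 6·32·18 = 3456.
Length 3: P..R: k=1: 0+2880+6·16·6=3456; k=2: 2880+0+6·30·6=3960 → min 3456 | Q..S: k=2: 0+5760+16·30·32=21120; k=3: 2880+0+16·6·32=5952 → min 5952 | R..T: k=3: 0+3456+30·6·18=6696; k=4: 5760+0+30·32·18=23040 → min 6696.
Length 4: P..S: k=1: 0+5952+6·16·32=9024; k=2: 2880+5760+6·30·32=14400; k=3: 3456+0+6·6·32=4608 → min 4608 | Q..T: k=2: 0+6696+16·30·18=15336; k=3: 2880+3456+16·6·18=8064; k=4: 5952+0+16·32·18=15168 → min 8064.
Length 5: P..T: k=1: 0+8064+6·16·18=9792; k=2: 2880+6696+6·30·18=12816; k=3: 3456+3456+6·6·18=7560; k=4: 4608+0+6·32·18=8064 → min 7560.
Optimal parenthesization: ((P(QR))(ST)) with cost 7560.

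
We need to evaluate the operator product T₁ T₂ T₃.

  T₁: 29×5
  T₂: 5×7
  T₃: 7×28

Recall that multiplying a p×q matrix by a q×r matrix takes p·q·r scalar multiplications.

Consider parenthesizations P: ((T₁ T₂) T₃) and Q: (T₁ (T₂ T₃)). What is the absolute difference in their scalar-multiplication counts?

1659

Order P = ((T₁ T₂) T₃): (T₁ T₂): 29×5 by 5×7 → 29×7, cost 29·5·7 = 1015; ((T₁ T₂) T₃): 29×7 by 7×28 → 29×28, cost 29·7·28 = 5684; cumulative 6699. Total 6699.
Order Q = (T₁ (T₂ T₃)): (T₂ T₃): 5×7 by 7×28 → 5×28, cost 5·7·28 = 980; (T₁ (T₂ T₃)): 29×5 by 5×28 → 29×28, cost 29·5·28 = 4060; cumulative 5040. Total 5040.
Difference: |6699 − 5040| = 1659.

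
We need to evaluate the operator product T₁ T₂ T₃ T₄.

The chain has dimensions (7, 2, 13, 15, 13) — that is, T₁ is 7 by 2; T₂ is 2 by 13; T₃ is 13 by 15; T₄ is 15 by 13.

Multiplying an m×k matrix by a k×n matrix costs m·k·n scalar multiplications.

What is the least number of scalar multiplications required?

962

Adjacent pairs: T₁T₂ = 7·2·13 = 182; T₂T₃ = 2·13·15 = 390; T₃T₄ = 13·15·13 = 2535.
Length 3: T₁..T₃: k=1: 0+390+7·2·15=600; k=2: 182+0+7·13·15=1547 → min 600 | T₂..T₄: k=2: 0+2535+2·13·13=2873; k=3: 390+0+2·15·13=780 → min 780.
Length 4: T₁..T₄: k=1: 0+780+7·2·13=962; k=2: 182+2535+7·13·13=3900; k=3: 600+0+7·15·13=1965 → min 962.
Optimal order: (T₁ ((T₂ T₃) T₄)) with cost 962.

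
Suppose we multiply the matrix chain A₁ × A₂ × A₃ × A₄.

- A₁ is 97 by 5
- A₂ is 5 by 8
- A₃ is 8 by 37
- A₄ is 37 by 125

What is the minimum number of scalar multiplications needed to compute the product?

85230

Adjacent pairs: A₁A₂ = 97·5·8 = 3880; A₂A₃ = 5·8·37 = 1480; A₃A₄ = 8·37·125 = 37000.
Length 3: A₁..A₃: k=1: 0+1480+97·5·37=19425; k=2: 3880+0+97·8·37=32592 → min 19425 | A₂..A₄: k=2: 0+37000+5·8·125=42000; k=3: 1480+0+5·37·125=24605 → min 24605.
Length 4: A₁..A₄: k=1: 0+24605+97·5·125=85230; k=2: 3880+37000+97·8·125=137880; k=3: 19425+0+97·37·125=468050 → min 85230.
Optimal order: (A₁ × ((A₂ × A₃) × A₄)) with cost 85230.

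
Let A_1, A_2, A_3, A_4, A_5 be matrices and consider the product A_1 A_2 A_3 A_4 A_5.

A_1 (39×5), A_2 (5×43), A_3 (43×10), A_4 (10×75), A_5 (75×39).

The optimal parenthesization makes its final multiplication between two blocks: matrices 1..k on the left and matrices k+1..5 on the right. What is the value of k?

1

Adjacent pairs: A_1A_2 = 39·5·43 = 8385; A_2A_3 = 5·43·10 = 2150; A_3A_4 = 43·10·75 = 32250; A_4A_5 = 10·75·39 = 29250.
Length 3: A_1..A_3: k=1: 0+2150+39·5·10=4100; k=2: 8385+0+39·43·10=25155 → min 4100 | A_2..A_4: k=2: 0+32250+5·43·75=48375; k=3: 2150+0+5·10·75=5900 → min 5900 | A_3..A_5: k=3: 0+29250+43·10·39=46020; k=4: 32250+0+43·75·39=158025 → min 46020.
Length 4: A_1..A_4: k=1: 0+5900+39·5·75=20525; k=2: 8385+32250+39·43·75=166410; k=3: 4100+0+39·10·75=33350 → min 20525 | A_2..A_5: k=2: 0+46020+5·43·39=54405; k=3: 2150+29250+5·10·39=33350; k=4: 5900+0+5·75·39=20525 → min 20525.
Top-level splits: k=1: (A_1..A_1)·(A_2..A_5) → 0+20525+39·5·39 = 28130; k=2: (A_1..A_2)·(A_3..A_5) → 8385+46020+39·43·39 = 119808; k=3: (A_1..A_3)·(A_4..A_5) → 4100+29250+39·10·39 = 48560; k=4: (A_1..A_4)·(A_5..A_5) → 20525+0+39·75·39 = 134600.
Best split is after A_1, i.e. k = 1.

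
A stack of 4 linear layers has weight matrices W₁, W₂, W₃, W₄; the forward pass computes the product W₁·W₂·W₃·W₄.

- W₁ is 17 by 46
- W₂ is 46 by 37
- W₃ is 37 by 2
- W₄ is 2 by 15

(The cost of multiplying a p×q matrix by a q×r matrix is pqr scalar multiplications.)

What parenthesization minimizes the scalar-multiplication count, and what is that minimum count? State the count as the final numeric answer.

5478

Adjacent pairs: W₁W₂ = 17·46·37 = 28934; W₂W₃ = 46·37·2 = 3404; W₃W₄ = 37·2·15 = 1110.
Length 3: W₁..W₃: k=1: 0+3404+17·46·2=4968; k=2: 28934+0+17·37·2=30192 → min 4968 | W₂..W₄: k=2: 0+1110+46·37·15=26640; k=3: 3404+0+46·2·15=4784 → min 4784.
Length 4: W₁..W₄: k=1: 0+4784+17·46·15=16514; k=2: 28934+1110+17·37·15=39479; k=3: 4968+0+17·2·15=5478 → min 5478.
Optimal parenthesization: ((W₁·(W₂·W₃))·W₄) with cost 5478.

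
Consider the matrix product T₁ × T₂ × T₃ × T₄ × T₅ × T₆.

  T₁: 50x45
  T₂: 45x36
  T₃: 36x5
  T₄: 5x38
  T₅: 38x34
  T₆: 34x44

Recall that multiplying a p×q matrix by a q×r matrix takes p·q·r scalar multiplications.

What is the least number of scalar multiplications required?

44290

Adjacent pairs: T₁T₂ = 50·45·36 = 81000; T₂T₃ = 45·36·5 = 8100; T₃T₄ = 36·5·38 = 6840; T₄T₅ = 5·38·34 = 6460; T₅T₆ = 38·34·44 = 56848.
Length 3: T₁..T₃: k=1: 0+8100+50·45·5=19350; k=2: 81000+0+50·36·5=90000 → min 19350 | T₂..T₄: k=2: 0+6840+45·36·38=68400; k=3: 8100+0+45·5·38=16650 → min 16650 | T₃..T₅: k=3: 0+6460+36·5·34=12580; k=4: 6840+0+36·38·34=53352 → min 12580 | T₄..T₆: k=4: 0+56848+5·38·44=65208; k=5: 6460+0+5·34·44=13940 → min 13940.
Length 4: T₁..T₄: k=1: 0+16650+50·45·38=102150; k=2: 81000+6840+50·36·38=156240; k=3: 19350+0+50·5·38=28850 → min 28850 | T₂..T₅: k=2: 0+12580+45·36·34=67660; k=3: 8100+6460+45·5·34=22210; k=4: 16650+0+45·38·34=74790 → min 22210 | T₃..T₆: k=3: 0+13940+36·5·44=21860; k=4: 6840+56848+36·38·44=123880; k=5: 12580+0+36·34·44=66436 → min 21860.
Length 5: T₁..T₅: k=1: 0+22210+50·45·34=98710; k=2: 81000+12580+50·36·34=154780; k=3: 19350+6460+50·5·34=34310; k=4: 28850+0+50·38·34=93450 → min 34310 | T₂..T₆: k=2: 0+21860+45·36·44=93140; k=3: 8100+13940+45·5·44=31940; k=4: 16650+56848+45·38·44=148738; k=5: 22210+0+45·34·44=89530 → min 31940.
Length 6: T₁..T₆: k=1: 0+31940+50·45·44=130940; k=2: 81000+21860+50·36·44=182060; k=3: 19350+13940+50·5·44=44290; k=4: 28850+56848+50·38·44=169298; k=5: 34310+0+50·34·44=109110 → min 44290.
Optimal order: ((T₁ × (T₂ × T₃)) × ((T₄ × T₅) × T₆)) with cost 44290.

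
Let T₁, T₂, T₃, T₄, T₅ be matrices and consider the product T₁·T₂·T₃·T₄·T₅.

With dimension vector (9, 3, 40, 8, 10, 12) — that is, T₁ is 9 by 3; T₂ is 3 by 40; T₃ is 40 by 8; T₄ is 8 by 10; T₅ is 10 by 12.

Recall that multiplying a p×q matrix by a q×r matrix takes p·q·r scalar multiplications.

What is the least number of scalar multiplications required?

1884

Adjacent pairs: T₁T₂ = 9·3·40 = 1080; T₂T₃ = 3·40·8 = 960; T₃T₄ = 40·8·10 = 3200; T₄T₅ = 8·10·12 = 960.
Length 3: T₁..T₃: k=1: 0+960+9·3·8=1176; k=2: 1080+0+9·40·8=3960 → min 1176 | T₂..T₄: k=2: 0+3200+3·40·10=4400; k=3: 960+0+3·8·10=1200 → min 1200 | T₃..T₅: k=3: 0+960+40·8·12=4800; k=4: 3200+0+40·10·12=8000 → min 4800.
Length 4: T₁..T₄: k=1: 0+1200+9·3·10=1470; k=2: 1080+3200+9·40·10=7880; k=3: 1176+0+9·8·10=1896 → min 1470 | T₂..T₅: k=2: 0+4800+3·40·12=6240; k=3: 960+960+3·8·12=2208; k=4: 1200+0+3·10·12=1560 → min 1560.
Length 5: T₁..T₅: k=1: 0+1560+9·3·12=1884; k=2: 1080+4800+9·40·12=10200; k=3: 1176+960+9·8·12=3000; k=4: 1470+0+9·10·12=2550 → min 1884.
Optimal order: (T₁·(((T₂·T₃)·T₄)·T₅)) with cost 1884.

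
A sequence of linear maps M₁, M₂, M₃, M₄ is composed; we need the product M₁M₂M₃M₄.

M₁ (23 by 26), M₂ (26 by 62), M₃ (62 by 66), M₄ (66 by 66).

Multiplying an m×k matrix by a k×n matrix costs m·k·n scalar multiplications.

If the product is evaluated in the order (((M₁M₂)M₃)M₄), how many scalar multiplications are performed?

(M₁M₂): 23×26 by 26×62 → 23×62, cost 23·26·62 = 37076
((M₁M₂)M₃): 23×62 by 62×66 → 23×66, cost 23·62·66 = 94116; cumulative 131192
(((M₁M₂)M₃)M₄): 23×66 by 66×66 → 23×66, cost 23·66·66 = 100188; cumulative 231380
Total: 231380 scalar multiplications.

231380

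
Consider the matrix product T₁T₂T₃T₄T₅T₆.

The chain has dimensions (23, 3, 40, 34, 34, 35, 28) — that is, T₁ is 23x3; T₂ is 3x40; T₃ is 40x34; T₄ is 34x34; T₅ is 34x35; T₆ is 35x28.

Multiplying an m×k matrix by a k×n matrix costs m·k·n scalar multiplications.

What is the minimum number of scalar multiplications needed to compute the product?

15990

Adjacent pairs: T₁T₂ = 23·3·40 = 2760; T₂T₃ = 3·40·34 = 4080; T₃T₄ = 40·34·34 = 46240; T₄T₅ = 34·34·35 = 40460; T₅T₆ = 34·35·28 = 33320.
Length 3: T₁..T₃: k=1: 0+4080+23·3·34=6426; k=2: 2760+0+23·40·34=34040 → min 6426 | T₂..T₄: k=2: 0+46240+3·40·34=50320; k=3: 4080+0+3·34·34=7548 → min 7548 | T₃..T₅: k=3: 0+40460+40·34·35=88060; k=4: 46240+0+40·34·35=93840 → min 88060 | T₄..T₆: k=4: 0+33320+34·34·28=65688; k=5: 40460+0+34·35·28=73780 → min 65688.
Length 4: T₁..T₄: k=1: 0+7548+23·3·34=9894; k=2: 2760+46240+23·40·34=80280; k=3: 6426+0+23·34·34=33014 → min 9894 | T₂..T₅: k=2: 0+88060+3·40·35=92260; k=3: 4080+40460+3·34·35=48110; k=4: 7548+0+3·34·35=11118 → min 11118 | T₃..T₆: k=3: 0+65688+40·34·28=103768; k=4: 46240+33320+40·34·28=117640; k=5: 88060+0+40·35·28=127260 → min 103768.
Length 5: T₁..T₅: k=1: 0+11118+23·3·35=13533; k=2: 2760+88060+23·40·35=123020; k=3: 6426+40460+23·34·35=74256; k=4: 9894+0+23·34·35=37264 → min 13533 | T₂..T₆: k=2: 0+103768+3·40·28=107128; k=3: 4080+65688+3·34·28=72624; k=4: 7548+33320+3·34·28=43724; k=5: 11118+0+3·35·28=14058 → min 14058.
Length 6: T₁..T₆: k=1: 0+14058+23·3·28=15990; k=2: 2760+103768+23·40·28=132288; k=3: 6426+65688+23·34·28=94010; k=4: 9894+33320+23·34·28=65110; k=5: 13533+0+23·35·28=36073 → min 15990.
Optimal order: (T₁((((T₂T₃)T₄)T₅)T₆)) with cost 15990.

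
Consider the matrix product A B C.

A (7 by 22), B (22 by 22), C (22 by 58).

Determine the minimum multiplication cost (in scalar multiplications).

12320

Order (A (B C)): (B C): 22×22 by 22×58 → 22×58, cost 22·22·58 = 28072; (A (B C)): 7×22 by 22×58 → 7×58, cost 7·22·58 = 8932; cumulative 37004. Total 37004.
Order ((A B) C): (A B): 7×22 by 22×22 → 7×22, cost 7·22·22 = 3388; ((A B) C): 7×22 by 22×58 → 7×58, cost 7·22·58 = 8932; cumulative 12320. Total 12320.
Minimum: 12320.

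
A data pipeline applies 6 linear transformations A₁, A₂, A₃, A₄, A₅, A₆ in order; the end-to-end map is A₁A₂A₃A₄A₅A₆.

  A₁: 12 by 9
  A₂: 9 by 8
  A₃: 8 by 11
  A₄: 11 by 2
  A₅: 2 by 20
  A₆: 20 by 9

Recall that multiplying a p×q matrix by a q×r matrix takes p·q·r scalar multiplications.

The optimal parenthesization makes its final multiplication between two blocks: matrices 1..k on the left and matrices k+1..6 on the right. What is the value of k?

4

Adjacent pairs: A₁A₂ = 12·9·8 = 864; A₂A₃ = 9·8·11 = 792; A₃A₄ = 8·11·2 = 176; A₄A₅ = 11·2·20 = 440; A₅A₆ = 2·20·9 = 360.
Length 3: A₁..A₃: k=1: 0+792+12·9·11=1980; k=2: 864+0+12·8·11=1920 → min 1920 | A₂..A₄: k=2: 0+176+9·8·2=320; k=3: 792+0+9·11·2=990 → min 320 | A₃..A₅: k=3: 0+440+8·11·20=2200; k=4: 176+0+8·2·20=496 → min 496 | A₄..A₆: k=4: 0+360+11·2·9=558; k=5: 440+0+11·20·9=2420 → min 558.
Length 4: A₁..A₄: k=1: 0+320+12·9·2=536; k=2: 864+176+12·8·2=1232; k=3: 1920+0+12·11·2=2184 → min 536 | A₂..A₅: k=2: 0+496+9·8·20=1936; k=3: 792+440+9·11·20=3212; k=4: 320+0+9·2·20=680 → min 680 | A₃..A₆: k=3: 0+558+8·11·9=1350; k=4: 176+360+8·2·9=680; k=5: 496+0+8·20·9=1936 → min 680.
Length 5: A₁..A₅: k=1: 0+680+12·9·20=2840; k=2: 864+496+12·8·20=3280; k=3: 1920+440+12·11·20=5000; k=4: 536+0+12·2·20=1016 → min 1016 | A₂..A₆: k=2: 0+680+9·8·9=1328; k=3: 792+558+9·11·9=2241; k=4: 320+360+9·2·9=842; k=5: 680+0+9·20·9=2300 → min 842.
Top-level splits: k=1: (A₁..A₁)·(A₂..A₆) → 0+842+12·9·9 = 1814; k=2: (A₁..A₂)·(A₃..A₆) → 864+680+12·8·9 = 2408; k=3: (A₁..A₃)·(A₄..A₆) → 1920+558+12·11·9 = 3666; k=4: (A₁..A₄)·(A₅..A₆) → 536+360+12·2·9 = 1112; k=5: (A₁..A₅)·(A₆..A₆) → 1016+0+12·20·9 = 3176.
Best split is after A₄, i.e. k = 4.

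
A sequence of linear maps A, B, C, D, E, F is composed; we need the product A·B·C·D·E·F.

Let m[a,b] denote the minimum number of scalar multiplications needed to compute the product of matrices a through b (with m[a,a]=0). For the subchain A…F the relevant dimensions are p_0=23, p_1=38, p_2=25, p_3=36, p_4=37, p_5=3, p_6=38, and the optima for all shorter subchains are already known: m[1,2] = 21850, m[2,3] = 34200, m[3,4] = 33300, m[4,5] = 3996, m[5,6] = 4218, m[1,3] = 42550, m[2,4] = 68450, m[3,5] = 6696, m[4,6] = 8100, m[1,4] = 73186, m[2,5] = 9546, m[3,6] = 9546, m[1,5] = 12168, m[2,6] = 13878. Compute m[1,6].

m[1,6] = min over k∈[1,5] of m[1,k]+m[k+1,6]+p_{0}·p_k·p_{6}.
k=1: 0 + 13878 + 23·38·38 = 47090; k=2: 21850 + 9546 + 23·25·38 = 53246; k=3: 42550 + 8100 + 23·36·38 = 82114; k=4: 73186 + 4218 + 23·37·38 = 109742; k=5: 12168 + 0 + 23·3·38 = 14790.
Minimum: 14790 at k=5.

14790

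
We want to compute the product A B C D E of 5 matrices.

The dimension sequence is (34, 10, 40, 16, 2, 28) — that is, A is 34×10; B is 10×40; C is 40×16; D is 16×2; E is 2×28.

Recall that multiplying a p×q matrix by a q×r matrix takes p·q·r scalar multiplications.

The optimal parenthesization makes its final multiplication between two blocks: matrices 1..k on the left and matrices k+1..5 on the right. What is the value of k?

Adjacent pairs: AB = 34·10·40 = 13600; BC = 10·40·16 = 6400; CD = 40·16·2 = 1280; DE = 16·2·28 = 896.
Length 3: A..C: k=1: 0+6400+34·10·16=11840; k=2: 13600+0+34·40·16=35360 → min 11840 | B..D: k=2: 0+1280+10·40·2=2080; k=3: 6400+0+10·16·2=6720 → min 2080 | C..E: k=3: 0+896+40·16·28=18816; k=4: 1280+0+40·2·28=3520 → min 3520.
Length 4: A..D: k=1: 0+2080+34·10·2=2760; k=2: 13600+1280+34·40·2=17600; k=3: 11840+0+34·16·2=12928 → min 2760 | B..E: k=2: 0+3520+10·40·28=14720; k=3: 6400+896+10·16·28=11776; k=4: 2080+0+10·2·28=2640 → min 2640.
Top-level splits: k=1: (A..A)·(B..E) → 0+2640+34·10·28 = 12160; k=2: (A..B)·(C..E) → 13600+3520+34·40·28 = 55200; k=3: (A..C)·(D..E) → 11840+896+34·16·28 = 27968; k=4: (A..D)·(E..E) → 2760+0+34·2·28 = 4664.
Best split is after D, i.e. k = 4.

4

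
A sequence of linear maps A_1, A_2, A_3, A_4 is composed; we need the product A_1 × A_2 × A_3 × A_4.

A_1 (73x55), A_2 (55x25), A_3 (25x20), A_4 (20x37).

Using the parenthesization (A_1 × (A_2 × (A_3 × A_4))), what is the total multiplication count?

217930

(A_3 × A_4): 25×20 by 20×37 → 25×37, cost 25·20·37 = 18500
(A_2 × (A_3 × A_4)): 55×25 by 25×37 → 55×37, cost 55·25·37 = 50875; cumulative 69375
(A_1 × (A_2 × (A_3 × A_4))): 73×55 by 55×37 → 73×37, cost 73·55·37 = 148555; cumulative 217930
Total: 217930 scalar multiplications.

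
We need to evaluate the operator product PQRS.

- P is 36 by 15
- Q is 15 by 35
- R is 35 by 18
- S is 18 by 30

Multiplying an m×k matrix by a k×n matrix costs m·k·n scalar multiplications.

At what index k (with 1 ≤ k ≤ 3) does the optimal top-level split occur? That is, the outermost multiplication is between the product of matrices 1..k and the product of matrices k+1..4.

Adjacent pairs: PQ = 36·15·35 = 18900; QR = 15·35·18 = 9450; RS = 35·18·30 = 18900.
Length 3: P..R: k=1: 0+9450+36·15·18=19170; k=2: 18900+0+36·35·18=41580 → min 19170 | Q..S: k=2: 0+18900+15·35·30=34650; k=3: 9450+0+15·18·30=17550 → min 17550.
Top-level splits: k=1: (P..P)·(Q..S) → 0+17550+36·15·30 = 33750; k=2: (P..Q)·(R..S) → 18900+18900+36·35·30 = 75600; k=3: (P..R)·(S..S) → 19170+0+36·18·30 = 38610.
Best split is after P, i.e. k = 1.

1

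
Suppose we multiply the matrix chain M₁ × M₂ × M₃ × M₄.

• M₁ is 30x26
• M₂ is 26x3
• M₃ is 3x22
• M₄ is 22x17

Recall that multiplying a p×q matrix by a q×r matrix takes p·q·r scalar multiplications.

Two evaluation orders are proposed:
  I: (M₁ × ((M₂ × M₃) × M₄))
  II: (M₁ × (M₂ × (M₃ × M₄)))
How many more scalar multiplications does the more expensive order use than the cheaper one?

8992

Order I = (M₁ × ((M₂ × M₃) × M₄)): (M₂ × M₃): 26×3 by 3×22 → 26×22, cost 26·3·22 = 1716; ((M₂ × M₃) × M₄): 26×22 by 22×17 → 26×17, cost 26·22·17 = 9724; cumulative 11440; (M₁ × ((M₂ × M₃) × M₄)): 30×26 by 26×17 → 30×17, cost 30·26·17 = 13260; cumulative 24700. Total 24700.
Order II = (M₁ × (M₂ × (M₃ × M₄))): (M₃ × M₄): 3×22 by 22×17 → 3×17, cost 3·22·17 = 1122; (M₂ × (M₃ × M₄)): 26×3 by 3×17 → 26×17, cost 26·3·17 = 1326; cumulative 2448; (M₁ × (M₂ × (M₃ × M₄))): 30×26 by 26×17 → 30×17, cost 30·26·17 = 13260; cumulative 15708. Total 15708.
Difference: |24700 − 15708| = 8992.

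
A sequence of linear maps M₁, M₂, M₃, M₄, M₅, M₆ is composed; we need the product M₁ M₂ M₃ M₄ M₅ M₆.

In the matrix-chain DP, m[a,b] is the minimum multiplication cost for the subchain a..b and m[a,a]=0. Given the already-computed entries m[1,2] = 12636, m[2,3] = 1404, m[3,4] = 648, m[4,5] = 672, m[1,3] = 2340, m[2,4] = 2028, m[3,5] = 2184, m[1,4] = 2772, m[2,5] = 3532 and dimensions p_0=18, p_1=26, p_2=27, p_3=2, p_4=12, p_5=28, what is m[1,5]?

4020

m[1,5] = min over k∈[1,4] of m[1,k]+m[k+1,5]+p_{0}·p_k·p_{5}.
k=1: 0 + 3532 + 18·26·28 = 16636; k=2: 12636 + 2184 + 18·27·28 = 28428; k=3: 2340 + 672 + 18·2·28 = 4020; k=4: 2772 + 0 + 18·12·28 = 8820.
Minimum: 4020 at k=3.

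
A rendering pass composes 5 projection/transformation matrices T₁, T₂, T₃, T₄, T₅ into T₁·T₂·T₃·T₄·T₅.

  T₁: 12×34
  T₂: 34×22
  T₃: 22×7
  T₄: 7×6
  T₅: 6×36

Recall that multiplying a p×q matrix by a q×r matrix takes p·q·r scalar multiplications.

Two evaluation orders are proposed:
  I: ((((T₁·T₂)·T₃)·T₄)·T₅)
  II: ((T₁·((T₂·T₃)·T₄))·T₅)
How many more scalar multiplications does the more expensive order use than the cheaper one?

2216

Order I = ((((T₁·T₂)·T₃)·T₄)·T₅): (T₁·T₂): 12×34 by 34×22 → 12×22, cost 12·34·22 = 8976; ((T₁·T₂)·T₃): 12×22 by 22×7 → 12×7, cost 12·22·7 = 1848; cumulative 10824; (((T₁·T₂)·T₃)·T₄): 12×7 by 7×6 → 12×6, cost 12·7·6 = 504; cumulative 11328; ((((T₁·T₂)·T₃)·T₄)·T₅): 12×6 by 6×36 → 12×36, cost 12·6·36 = 2592; cumulative 13920. Total 13920.
Order II = ((T₁·((T₂·T₃)·T₄))·T₅): (T₂·T₃): 34×22 by 22×7 → 34×7, cost 34·22·7 = 5236; ((T₂·T₃)·T₄): 34×7 by 7×6 → 34×6, cost 34·7·6 = 1428; cumulative 6664; (T₁·((T₂·T₃)·T₄)): 12×34 by 34×6 → 12×6, cost 12·34·6 = 2448; cumulative 9112; ((T₁·((T₂·T₃)·T₄))·T₅): 12×6 by 6×36 → 12×36, cost 12·6·36 = 2592; cumulative 11704. Total 11704.
Difference: |13920 − 11704| = 2216.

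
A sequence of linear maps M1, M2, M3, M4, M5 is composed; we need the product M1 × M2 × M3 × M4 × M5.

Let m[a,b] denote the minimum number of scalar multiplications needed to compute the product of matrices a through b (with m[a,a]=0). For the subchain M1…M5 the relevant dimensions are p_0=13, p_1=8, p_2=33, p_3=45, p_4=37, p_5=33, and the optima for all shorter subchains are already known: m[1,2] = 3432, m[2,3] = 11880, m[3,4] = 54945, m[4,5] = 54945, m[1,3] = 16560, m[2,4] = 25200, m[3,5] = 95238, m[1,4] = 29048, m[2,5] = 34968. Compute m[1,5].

38400

m[1,5] = min over k∈[1,4] of m[1,k]+m[k+1,5]+p_{0}·p_k·p_{5}.
k=1: 0 + 34968 + 13·8·33 = 38400; k=2: 3432 + 95238 + 13·33·33 = 112827; k=3: 16560 + 54945 + 13·45·33 = 90810; k=4: 29048 + 0 + 13·37·33 = 44921.
Minimum: 38400 at k=1.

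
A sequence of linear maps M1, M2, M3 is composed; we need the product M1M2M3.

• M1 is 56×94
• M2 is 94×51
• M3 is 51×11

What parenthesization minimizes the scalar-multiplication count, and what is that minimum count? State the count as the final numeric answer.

110638

(M1(M2M3)): cost 110638.
((M1M2)M3): cost 299880.
Optimal: (M1(M2M3)) with cost 110638.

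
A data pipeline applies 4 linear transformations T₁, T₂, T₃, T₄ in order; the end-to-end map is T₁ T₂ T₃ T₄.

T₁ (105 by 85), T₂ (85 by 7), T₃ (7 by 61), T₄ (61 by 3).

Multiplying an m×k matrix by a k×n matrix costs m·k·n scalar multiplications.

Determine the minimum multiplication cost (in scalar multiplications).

Adjacent pairs: T₁T₂ = 105·85·7 = 62475; T₂T₃ = 85·7·61 = 36295; T₃T₄ = 7·61·3 = 1281.
Length 3: T₁..T₃: k=1: 0+36295+105·85·61=580720; k=2: 62475+0+105·7·61=107310 → min 107310 | T₂..T₄: k=2: 0+1281+85·7·3=3066; k=3: 36295+0+85·61·3=51850 → min 3066.
Length 4: T₁..T₄: k=1: 0+3066+105·85·3=29841; k=2: 62475+1281+105·7·3=65961; k=3: 107310+0+105·61·3=126525 → min 29841.
Optimal order: (T₁ (T₂ (T₃ T₄))) with cost 29841.

29841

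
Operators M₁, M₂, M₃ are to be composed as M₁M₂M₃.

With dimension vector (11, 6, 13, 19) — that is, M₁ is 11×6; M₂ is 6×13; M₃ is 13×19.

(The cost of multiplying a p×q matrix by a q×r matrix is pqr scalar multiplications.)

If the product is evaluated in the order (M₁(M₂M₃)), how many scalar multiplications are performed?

(M₂M₃): 6×13 by 13×19 → 6×19, cost 6·13·19 = 1482
(M₁(M₂M₃)): 11×6 by 6×19 → 11×19, cost 11·6·19 = 1254; cumulative 2736
Total: 2736 scalar multiplications.

2736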